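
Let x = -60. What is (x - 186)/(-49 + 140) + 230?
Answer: 20684/91 ≈ 227.30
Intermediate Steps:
(x - 186)/(-49 + 140) + 230 = (-60 - 186)/(-49 + 140) + 230 = -246/91 + 230 = 20684/91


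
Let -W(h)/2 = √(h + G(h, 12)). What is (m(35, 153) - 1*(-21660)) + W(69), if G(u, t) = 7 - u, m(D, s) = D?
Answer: 21695 - 2*√7 ≈ 21690.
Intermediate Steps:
W(h) = -2*√7 (W(h) = -2*√(h + (7 - h)) = -2*√7)
(m(35, 153) - 1*(-21660)) + W(69) = (35 - 1*(-21660)) - 2*√7 = (35 + 21660) - 2*√7 = 21695 - 2*√7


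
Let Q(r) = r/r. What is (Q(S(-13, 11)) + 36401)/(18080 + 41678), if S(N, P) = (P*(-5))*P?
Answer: 18201/29879 ≈ 0.60916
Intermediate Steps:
S(N, P) = -5*P² (S(N, P) = (-5*P)*P = -5*P²)
Q(r) = 1
(Q(S(-13, 11)) + 36401)/(18080 + 41678) = (1 + 36401)/(18080 + 41678) = 36402/59758 = 36402*(1/59758) = 18201/29879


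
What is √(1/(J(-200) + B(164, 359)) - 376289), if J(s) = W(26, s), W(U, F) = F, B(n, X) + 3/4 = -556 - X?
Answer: I*√7495063170493/4463 ≈ 613.42*I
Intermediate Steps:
B(n, X) = -2227/4 - X (B(n, X) = -¾ + (-556 - X) = -2227/4 - X)
J(s) = s
√(1/(J(-200) + B(164, 359)) - 376289) = √(1/(-200 + (-2227/4 - 1*359)) - 376289) = √(1/(-200 + (-2227/4 - 359)) - 376289) = √(1/(-200 - 3663/4) - 376289) = √(1/(-4463/4) - 376289) = √(-4/4463 - 376289) = √(-1679377811/4463) = I*√7495063170493/4463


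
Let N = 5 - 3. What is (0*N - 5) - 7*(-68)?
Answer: 471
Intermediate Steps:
N = 2
(0*N - 5) - 7*(-68) = (0*2 - 5) - 7*(-68) = (0 - 5) + 476 = -5 + 476 = 471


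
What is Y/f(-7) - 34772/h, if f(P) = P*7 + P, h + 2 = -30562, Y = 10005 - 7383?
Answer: -9773947/213948 ≈ -45.684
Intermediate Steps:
Y = 2622
h = -30564 (h = -2 - 30562 = -30564)
f(P) = 8*P (f(P) = 7*P + P = 8*P)
Y/f(-7) - 34772/h = 2622/((8*(-7))) - 34772/(-30564) = 2622/(-56) - 34772*(-1/30564) = 2622*(-1/56) + 8693/7641 = -1311/28 + 8693/7641 = -9773947/213948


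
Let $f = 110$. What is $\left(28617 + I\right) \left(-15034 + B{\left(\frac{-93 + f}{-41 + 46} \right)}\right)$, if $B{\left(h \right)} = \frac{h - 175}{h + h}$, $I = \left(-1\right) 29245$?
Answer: $\frac{160772396}{17} \approx 9.4572 \cdot 10^{6}$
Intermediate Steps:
$I = -29245$
$B{\left(h \right)} = \frac{-175 + h}{2 h}$
$\left(28617 + I\right) \left(-15034 + B{\left(\frac{-93 + f}{-41 + 46} \right)}\right) = \left(28617 - 29245\right) \left(-15034 + \frac{-175 + \frac{-93 + 110}{-41 + 46}}{2 \frac{-93 + 110}{-41 + 46}}\right) = - 628 \left(-15034 + \frac{-175 + \frac{17}{5}}{2 \cdot \frac{17}{5}}\right) = - 628 \left(-15034 + \frac{1}{2} \cdot \frac{5}{17} \left(- \frac{858}{5}\right)\right) = - 628 \left(-15034 - \frac{429}{17}\right) = \left(-628\right) \left(- \frac{256007}{17}\right) = \frac{160772396}{17}$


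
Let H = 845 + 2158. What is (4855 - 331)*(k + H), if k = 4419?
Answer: 33577128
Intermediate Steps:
H = 3003
(4855 - 331)*(k + H) = (4855 - 331)*(4419 + 3003) = 4524*7422 = 33577128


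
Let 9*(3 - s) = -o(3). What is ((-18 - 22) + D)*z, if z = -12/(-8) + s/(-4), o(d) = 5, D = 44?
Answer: 22/9 ≈ 2.4444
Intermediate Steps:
s = 32/9 (s = 3 - (-1)*5/9 = 3 - ⅑*(-5) = 3 + 5/9 = 32/9 ≈ 3.5556)
z = 11/18 (z = -12/(-8) + (32/9)/(-4) = -12*(-⅛) + (32/9)*(-¼) = 3/2 - 8/9 = 11/18 ≈ 0.61111)
((-18 - 22) + D)*z = ((-18 - 22) + 44)*(11/18) = (-40 + 44)*(11/18) = 4*(11/18) = 22/9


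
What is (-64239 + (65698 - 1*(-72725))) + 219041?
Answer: 293225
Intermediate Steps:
(-64239 + (65698 - 1*(-72725))) + 219041 = (-64239 + (65698 + 72725)) + 219041 = (-64239 + 138423) + 219041 = 74184 + 219041 = 293225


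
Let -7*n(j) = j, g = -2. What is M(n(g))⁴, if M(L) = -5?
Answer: 625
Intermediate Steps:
n(j) = -j/7
M(n(g))⁴ = (-5)⁴ = 625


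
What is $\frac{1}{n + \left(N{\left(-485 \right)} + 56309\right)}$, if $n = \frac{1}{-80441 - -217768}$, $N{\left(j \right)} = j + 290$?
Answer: $\frac{137327}{7705967279} \approx 1.7821 \cdot 10^{-5}$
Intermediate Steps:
$N{\left(j \right)} = 290 + j$
$n = \frac{1}{137327}$ ($n = \frac{1}{-80441 + 217768} = \frac{1}{137327} \approx 7.2819 \cdot 10^{-6}$)
$\frac{1}{n + \left(N{\left(-485 \right)} + 56309\right)} = \frac{1}{\frac{1}{137327} + \left(\left(290 - 485\right) + 56309\right)} = \frac{1}{\frac{1}{137327} + \left(-195 + 56309\right)} = \frac{1}{\frac{1}{137327} + 56114} = \frac{1}{\frac{7705967279}{137327}} = \frac{137327}{7705967279}$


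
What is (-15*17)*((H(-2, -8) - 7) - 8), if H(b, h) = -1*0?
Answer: 3825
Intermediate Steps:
H(b, h) = 0
(-15*17)*((H(-2, -8) - 7) - 8) = (-15*17)*((0 - 7) - 8) = -255*(-7 - 8) = -255*(-15) = 3825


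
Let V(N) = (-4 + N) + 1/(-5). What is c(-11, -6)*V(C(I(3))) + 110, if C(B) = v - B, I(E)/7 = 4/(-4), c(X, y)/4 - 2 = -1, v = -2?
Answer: 566/5 ≈ 113.20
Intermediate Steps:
c(X, y) = 4 (c(X, y) = 8 + 4*(-1) = 8 - 4 = 4)
I(E) = -7 (I(E) = 7*(4/(-4)) = 7*(4*(-¼)) = 7*(-1) = -7)
C(B) = -2 - B
V(N) = -21/5 + N (V(N) = (-4 + N) - ⅕ = -21/5 + N)
c(-11, -6)*V(C(I(3))) + 110 = 4*(-21/5 + (-2 - 1*(-7))) + 110 = 4*(-21/5 + (-2 + 7)) + 110 = 4*(-21/5 + 5) + 110 = 4*(⅘) + 110 = 16/5 + 110 = 566/5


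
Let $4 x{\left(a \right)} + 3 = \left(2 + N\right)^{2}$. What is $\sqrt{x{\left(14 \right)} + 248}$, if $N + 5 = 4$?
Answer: $\frac{3 \sqrt{110}}{2} \approx 15.732$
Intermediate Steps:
$N = -1$ ($N = -5 + 4 = -1$)
$x{\left(a \right)} = - \frac{1}{2}$ ($x{\left(a \right)} = - \frac{3}{4} + \frac{\left(2 - 1\right)^{2}}{4} = - \frac{3}{4} + \frac{1^{2}}{4} = - \frac{3}{4} + \frac{1}{4} \cdot 1 = - \frac{3}{4} + \frac{1}{4} = - \frac{1}{2}$)
$\sqrt{x{\left(14 \right)} + 248} = \sqrt{- \frac{1}{2} + 248} = \sqrt{\frac{495}{2}} = \frac{3 \sqrt{110}}{2}$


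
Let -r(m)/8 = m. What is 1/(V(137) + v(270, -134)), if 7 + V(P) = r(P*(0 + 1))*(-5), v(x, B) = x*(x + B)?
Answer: 1/42193 ≈ 2.3701e-5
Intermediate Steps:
v(x, B) = x*(B + x)
r(m) = -8*m
V(P) = -7 + 40*P (V(P) = -7 - 8*P*(0 + 1)*(-5) = -7 - 8*P*(-5) = -7 + 40*P)
1/(V(137) + v(270, -134)) = 1/((-7 + 40*137) + 270*(-134 + 270)) = 1/((-7 + 5480) + 270*136) = 1/(5473 + 36720) = 1/42193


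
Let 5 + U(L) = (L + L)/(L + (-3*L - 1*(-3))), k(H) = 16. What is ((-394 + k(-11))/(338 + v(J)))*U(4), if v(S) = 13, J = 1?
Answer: 462/65 ≈ 7.1077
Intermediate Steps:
U(L) = -5 + 2*L/(3 - 2*L) (U(L) = -5 + (L + L)/(L + (-3*L - 1*(-3))) = -5 + (2*L)/(L + (-3*L + 3)) = -5 + (2*L)/(L + (3 - 3*L)) = -5 + (2*L)/(3 - 2*L) = -5 + 2*L/(3 - 2*L))
((-394 + k(-11))/(338 + v(J)))*U(4) = ((-394 + 16)/(338 + 13))*(3*(5 - 4*4)/(-3 + 2*4)) = (-378/351)*(3*(5 - 16)/(-3 + 8)) = (-378*1/351)*(3*(-11)/5) = -42*(-11)/(13*5) = -14/13*(-33/5) = 462/65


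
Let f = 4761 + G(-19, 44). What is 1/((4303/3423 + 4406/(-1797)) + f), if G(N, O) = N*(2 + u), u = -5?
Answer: 683459/3292088879 ≈ 0.00020761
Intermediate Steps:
G(N, O) = -3*N (G(N, O) = N*(2 - 5) = N*(-3) = -3*N)
f = 4818 (f = 4761 - 3*(-19) = 4761 + 57 = 4818)
1/((4303/3423 + 4406/(-1797)) + f) = 1/((4303/3423 + 4406/(-1797)) + 4818) = 1/((4303*(1/3423) + 4406*(-1/1797)) + 4818) = 1/((4303/3423 - 4406/1797) + 4818) = 1/(-816583/683459 + 4818) = 1/(3292088879/683459) = 683459/3292088879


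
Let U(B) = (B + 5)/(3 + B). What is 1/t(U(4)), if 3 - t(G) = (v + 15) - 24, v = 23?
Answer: -1/11 ≈ -0.090909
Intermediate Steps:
U(B) = (5 + B)/(3 + B)
t(G) = -11 (t(G) = 3 - ((23 + 15) - 24) = 3 - (38 - 24) = 3 - 1*14 = 3 - 14 = -11)
1/t(U(4)) = 1/(-11) = -1/11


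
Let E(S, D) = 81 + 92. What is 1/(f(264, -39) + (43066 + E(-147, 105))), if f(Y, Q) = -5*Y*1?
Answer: 1/41919 ≈ 2.3856e-5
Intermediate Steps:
E(S, D) = 173
f(Y, Q) = -5*Y
1/(f(264, -39) + (43066 + E(-147, 105))) = 1/(-5*264 + (43066 + 173)) = 1/(-1320 + 43239) = 1/41919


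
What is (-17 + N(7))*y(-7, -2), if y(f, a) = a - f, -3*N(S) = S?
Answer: -290/3 ≈ -96.667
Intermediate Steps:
N(S) = -S/3
(-17 + N(7))*y(-7, -2) = (-17 - ⅓*7)*(-2 - 1*(-7)) = (-17 - 7/3)*(-2 + 7) = -58/3*5 = -290/3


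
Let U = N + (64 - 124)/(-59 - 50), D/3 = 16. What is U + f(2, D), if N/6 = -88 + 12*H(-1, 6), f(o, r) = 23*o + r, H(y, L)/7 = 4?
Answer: 172498/109 ≈ 1582.6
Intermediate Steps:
D = 48 (D = 3*16 = 48)
H(y, L) = 28 (H(y, L) = 7*4 = 28)
f(o, r) = r + 23*o
N = 1488 (N = 6*(-88 + 12*28) = 6*(-88 + 336) = 6*248 = 1488)
U = 162252/109 (U = 1488 + (64 - 124)/(-59 - 50) = 1488 - 60/(-109) = 1488 - 60*(-1/109) = 1488 + 60/109 = 162252/109 ≈ 1488.6)
U + f(2, D) = 162252/109 + (48 + 23*2) = 162252/109 + (48 + 46) = 162252/109 + 94 = 172498/109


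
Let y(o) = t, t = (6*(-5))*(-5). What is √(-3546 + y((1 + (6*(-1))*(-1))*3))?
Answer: 2*I*√849 ≈ 58.275*I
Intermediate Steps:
t = 150 (t = -30*(-5) = 150)
y(o) = 150
√(-3546 + y((1 + (6*(-1))*(-1))*3)) = √(-3546 + 150) = √(-3396) = 2*I*√849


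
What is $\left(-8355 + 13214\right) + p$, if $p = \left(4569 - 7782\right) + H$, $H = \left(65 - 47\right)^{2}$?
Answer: $1970$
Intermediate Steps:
$H = 324$ ($H = \left(65 - 47\right)^{2} = 18^{2} = 324$)
$p = -2889$ ($p = \left(4569 - 7782\right) + 324 = -3213 + 324 = -2889$)
$\left(-8355 + 13214\right) + p = \left(-8355 + 13214\right) - 2889 = 4859 - 2889 = 1970$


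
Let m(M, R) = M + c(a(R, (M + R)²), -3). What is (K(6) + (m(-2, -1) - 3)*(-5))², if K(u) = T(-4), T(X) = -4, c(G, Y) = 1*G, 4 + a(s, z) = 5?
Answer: 256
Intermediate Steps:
a(s, z) = 1 (a(s, z) = -4 + 5 = 1)
c(G, Y) = G
K(u) = -4
m(M, R) = 1 + M (m(M, R) = M + 1 = 1 + M)
(K(6) + (m(-2, -1) - 3)*(-5))² = (-4 + ((1 - 2) - 3)*(-5))² = (-4 + (-1 - 3)*(-5))² = (-4 - 4*(-5))² = (-4 + 20)² = 16² = 256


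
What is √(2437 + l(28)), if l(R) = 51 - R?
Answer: 2*√615 ≈ 49.598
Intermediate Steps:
√(2437 + l(28)) = √(2437 + (51 - 1*28)) = √(2437 + (51 - 28)) = √(2437 + 23) = √2460 = 2*√615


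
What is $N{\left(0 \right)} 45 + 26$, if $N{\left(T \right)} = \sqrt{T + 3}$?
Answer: $26 + 45 \sqrt{3} \approx 103.94$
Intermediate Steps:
$N{\left(T \right)} = \sqrt{3 + T}$
$N{\left(0 \right)} 45 + 26 = \sqrt{3 + 0} \cdot 45 + 26 = \sqrt{3} \cdot 45 + 26 = 45 \sqrt{3} + 26 = 26 + 45 \sqrt{3}$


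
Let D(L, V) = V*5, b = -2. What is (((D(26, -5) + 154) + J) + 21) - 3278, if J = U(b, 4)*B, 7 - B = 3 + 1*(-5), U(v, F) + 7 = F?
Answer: -3155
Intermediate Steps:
U(v, F) = -7 + F
D(L, V) = 5*V
B = 9 (B = 7 - (3 + 1*(-5)) = 7 - (3 - 5) = 7 - 1*(-2) = 7 + 2 = 9)
J = -27 (J = (-7 + 4)*9 = -3*9 = -27)
(((D(26, -5) + 154) + J) + 21) - 3278 = (((5*(-5) + 154) - 27) + 21) - 3278 = (((-25 + 154) - 27) + 21) - 3278 = ((129 - 27) + 21) - 3278 = (102 + 21) - 3278 = 123 - 3278 = -3155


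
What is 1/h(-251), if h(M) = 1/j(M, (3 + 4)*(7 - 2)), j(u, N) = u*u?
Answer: 63001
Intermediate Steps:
j(u, N) = u**2
h(M) = M**(-2) (h(M) = 1/(M**2) = M**(-2))
1/h(-251) = 1/((-251)**(-2)) = 1/(1/63001) = 63001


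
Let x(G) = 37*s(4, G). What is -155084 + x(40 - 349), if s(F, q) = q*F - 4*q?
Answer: -155084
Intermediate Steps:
s(F, q) = -4*q + F*q (s(F, q) = F*q - 4*q = -4*q + F*q)
x(G) = 0 (x(G) = 37*(G*(-4 + 4)) = 37*(G*0) = 37*0 = 0)
-155084 + x(40 - 349) = -155084 + 0 = -155084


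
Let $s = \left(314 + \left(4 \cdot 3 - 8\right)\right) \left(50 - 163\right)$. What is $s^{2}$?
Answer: $1291252356$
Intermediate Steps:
$s = -35934$ ($s = \left(314 + \left(12 - 8\right)\right) \left(-113\right) = \left(314 + 4\right) \left(-113\right) = 318 \left(-113\right) = -35934$)
$s^{2} = \left(-35934\right)^{2} = 1291252356$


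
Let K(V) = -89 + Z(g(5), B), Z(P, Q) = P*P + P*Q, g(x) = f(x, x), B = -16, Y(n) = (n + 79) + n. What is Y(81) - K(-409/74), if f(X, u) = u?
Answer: 385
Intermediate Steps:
Y(n) = 79 + 2*n (Y(n) = (79 + n) + n = 79 + 2*n)
g(x) = x
Z(P, Q) = P² + P*Q
K(V) = -144 (K(V) = -89 + 5*(5 - 16) = -89 + 5*(-11) = -89 - 55 = -144)
Y(81) - K(-409/74) = (79 + 2*81) - 1*(-144) = (79 + 162) + 144 = 241 + 144 = 385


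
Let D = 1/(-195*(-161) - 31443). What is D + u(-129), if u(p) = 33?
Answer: 1583/48 ≈ 32.979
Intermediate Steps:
D = -1/48 (D = 1/(31395 - 31443) = 1/(-48) = -1/48 ≈ -0.020833)
D + u(-129) = -1/48 + 33 = 1583/48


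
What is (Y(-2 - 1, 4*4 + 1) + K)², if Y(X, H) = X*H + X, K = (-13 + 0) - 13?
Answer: 6400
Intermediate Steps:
K = -26 (K = -13 - 13 = -26)
Y(X, H) = X + H*X (Y(X, H) = H*X + X = X + H*X)
(Y(-2 - 1, 4*4 + 1) + K)² = ((-2 - 1)*(1 + (4*4 + 1)) - 26)² = (-3*(1 + (16 + 1)) - 26)² = (-3*(1 + 17) - 26)² = (-3*18 - 26)² = (-54 - 26)² = (-80)² = 6400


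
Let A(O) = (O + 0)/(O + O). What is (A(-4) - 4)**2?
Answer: 49/4 ≈ 12.250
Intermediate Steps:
A(O) = 1/2 (A(O) = O/((2*O)) = O*(1/(2*O)) = 1/2)
(A(-4) - 4)**2 = (1/2 - 4)**2 = (-7/2)**2 = 49/4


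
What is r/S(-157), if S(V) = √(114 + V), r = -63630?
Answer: 63630*I*√43/43 ≈ 9703.5*I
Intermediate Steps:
r/S(-157) = -63630/√(114 - 157) = -63630*(-I*√43/43) = -(-63630)*I*√43/43 = 63630*I*√43/43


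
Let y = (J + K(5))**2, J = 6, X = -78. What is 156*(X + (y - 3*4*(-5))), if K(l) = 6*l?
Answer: 199368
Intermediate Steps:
y = 1296 (y = (6 + 6*5)**2 = (6 + 30)**2 = 36**2 = 1296)
156*(X + (y - 3*4*(-5))) = 156*(-78 + (1296 - 3*4*(-5))) = 156*(-78 + (1296 - 12*(-5))) = 156*(-78 + (1296 + 60)) = 156*(-78 + 1356) = 156*1278 = 199368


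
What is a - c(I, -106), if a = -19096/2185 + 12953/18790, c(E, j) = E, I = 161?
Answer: -1388110337/8211230 ≈ -169.05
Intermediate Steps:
a = -66102307/8211230 (a = -19096*1/2185 + 12953*(1/18790) = -19096/2185 + 12953/18790 = -66102307/8211230 ≈ -8.0502)
a - c(I, -106) = -66102307/8211230 - 1*161 = -66102307/8211230 - 161 = -1388110337/8211230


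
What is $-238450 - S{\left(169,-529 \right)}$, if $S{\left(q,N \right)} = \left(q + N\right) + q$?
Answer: $-238259$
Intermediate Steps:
$S{\left(q,N \right)} = N + 2 q$ ($S{\left(q,N \right)} = \left(N + q\right) + q = N + 2 q$)
$-238450 - S{\left(169,-529 \right)} = -238450 - \left(-529 + 2 \cdot 169\right) = -238450 - \left(-529 + 338\right) = -238450 - -191 = -238450 + 191 = -238259$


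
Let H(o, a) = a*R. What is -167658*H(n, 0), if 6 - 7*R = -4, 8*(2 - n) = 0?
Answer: 0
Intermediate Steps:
n = 2 (n = 2 - ⅛*0 = 2 + 0 = 2)
R = 10/7 (R = 6/7 - ⅐*(-4) = 6/7 + 4/7 = 10/7 ≈ 1.4286)
H(o, a) = 10*a/7 (H(o, a) = a*(10/7) = 10*a/7)
-167658*H(n, 0) = -1676580*0/7 = -167658*0 = 0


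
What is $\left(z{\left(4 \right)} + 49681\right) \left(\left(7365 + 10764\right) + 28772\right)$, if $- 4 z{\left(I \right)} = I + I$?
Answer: $2329994779$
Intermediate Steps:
$z{\left(I \right)} = - \frac{I}{2}$ ($z{\left(I \right)} = - \frac{I + I}{4} = - \frac{2 I}{4} = - \frac{I}{2}$)
$\left(z{\left(4 \right)} + 49681\right) \left(\left(7365 + 10764\right) + 28772\right) = \left(\left(- \frac{1}{2}\right) 4 + 49681\right) \left(\left(7365 + 10764\right) + 28772\right) = \left(-2 + 49681\right) \left(18129 + 28772\right) = 49679 \cdot 46901 = 2329994779$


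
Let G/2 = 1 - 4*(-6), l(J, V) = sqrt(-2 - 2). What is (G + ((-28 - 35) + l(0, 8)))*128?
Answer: -1664 + 256*I ≈ -1664.0 + 256.0*I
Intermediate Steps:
l(J, V) = 2*I (l(J, V) = sqrt(-4) = 2*I)
G = 50 (G = 2*(1 - 4*(-6)) = 2*(1 + 24) = 2*25 = 50)
(G + ((-28 - 35) + l(0, 8)))*128 = (50 + ((-28 - 35) + 2*I))*128 = (50 + (-63 + 2*I))*128 = (-13 + 2*I)*128 = -1664 + 256*I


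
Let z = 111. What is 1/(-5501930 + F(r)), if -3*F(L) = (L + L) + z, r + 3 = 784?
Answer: -3/16507463 ≈ -1.8174e-7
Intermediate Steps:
r = 781 (r = -3 + 784 = 781)
F(L) = -37 - 2*L/3 (F(L) = -((L + L) + 111)/3 = -(2*L + 111)/3 = -(111 + 2*L)/3 = -37 - 2*L/3)
1/(-5501930 + F(r)) = 1/(-5501930 + (-37 - ⅔*781)) = 1/(-5501930 + (-37 - 1562/3)) = 1/(-5501930 - 1673/3) = 1/(-16507463/3) = -3/16507463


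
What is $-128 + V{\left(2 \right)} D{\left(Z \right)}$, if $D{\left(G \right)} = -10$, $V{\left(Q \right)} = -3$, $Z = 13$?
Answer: $-98$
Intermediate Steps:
$-128 + V{\left(2 \right)} D{\left(Z \right)} = -128 - -30 = -128 + 30 = -98$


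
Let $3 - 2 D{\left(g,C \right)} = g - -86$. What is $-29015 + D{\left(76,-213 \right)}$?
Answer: $- \frac{58189}{2} \approx -29095.0$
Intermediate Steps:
$D{\left(g,C \right)} = - \frac{83}{2} - \frac{g}{2}$ ($D{\left(g,C \right)} = \frac{3}{2} - \frac{g - -86}{2} = \frac{3}{2} - \frac{g + 86}{2} = \frac{3}{2} - \frac{86 + g}{2} = \frac{3}{2} - \left(43 + \frac{g}{2}\right) = - \frac{83}{2} - \frac{g}{2}$)
$-29015 + D{\left(76,-213 \right)} = -29015 - \frac{159}{2} = - \frac{58189}{2}$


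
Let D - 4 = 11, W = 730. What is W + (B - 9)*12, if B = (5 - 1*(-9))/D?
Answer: 3166/5 ≈ 633.20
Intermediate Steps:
D = 15 (D = 4 + 11 = 15)
B = 14/15 (B = (5 - 1*(-9))/15 = (5 + 9)*(1/15) = 14*(1/15) = 14/15 ≈ 0.93333)
W + (B - 9)*12 = 730 + (14/15 - 9)*12 = 730 - 121/15*12 = 730 - 484/5 = 3166/5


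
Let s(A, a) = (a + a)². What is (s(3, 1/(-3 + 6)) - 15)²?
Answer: 17161/81 ≈ 211.86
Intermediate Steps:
s(A, a) = 4*a² (s(A, a) = (2*a)² = 4*a²)
(s(3, 1/(-3 + 6)) - 15)² = (4*(1/(-3 + 6))² - 15)² = (4*(1/3)² - 15)² = (4*(⅓)² - 15)² = (4*(⅑) - 15)² = (4/9 - 15)² = (-131/9)² = 17161/81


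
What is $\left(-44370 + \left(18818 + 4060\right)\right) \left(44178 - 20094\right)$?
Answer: $-517613328$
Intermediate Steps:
$\left(-44370 + \left(18818 + 4060\right)\right) \left(44178 - 20094\right) = \left(-44370 + 22878\right) \left(44178 - 20094\right) = \left(-21492\right) 24084 = -517613328$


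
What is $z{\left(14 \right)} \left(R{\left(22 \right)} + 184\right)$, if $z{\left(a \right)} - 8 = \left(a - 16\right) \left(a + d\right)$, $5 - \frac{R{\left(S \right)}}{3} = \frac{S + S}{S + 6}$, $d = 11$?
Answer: $-8160$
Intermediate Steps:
$R{\left(S \right)} = 15 - \frac{6 S}{6 + S}$ ($R{\left(S \right)} = 15 - 3 \frac{S + S}{S + 6} = 15 - 3 \frac{2 S}{6 + S} = 15 - \frac{6 S}{6 + S}$)
$z{\left(a \right)} = 8 + \left(-16 + a\right) \left(11 + a\right)$ ($z{\left(a \right)} = 8 + \left(a - 16\right) \left(a + 11\right) = 8 + \left(-16 + a\right) \left(11 + a\right)$)
$z{\left(14 \right)} \left(R{\left(22 \right)} + 184\right) = \left(-168 + 14^{2} - 70\right) \left(\frac{9 \left(10 + 22\right)}{6 + 22} + 184\right) = \left(-168 + 196 - 70\right) \left(9 \cdot \frac{1}{28} \cdot 32 + 184\right) = - 42 \left(9 \cdot \frac{1}{28} \cdot 32 + 184\right) = - 42 \left(\frac{72}{7} + 184\right) = \left(-42\right) \frac{1360}{7} = -8160$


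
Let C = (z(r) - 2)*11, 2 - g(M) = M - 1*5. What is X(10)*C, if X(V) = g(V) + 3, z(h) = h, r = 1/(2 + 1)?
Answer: 0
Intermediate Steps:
g(M) = 7 - M (g(M) = 2 - (M - 1*5) = 2 - (M - 5) = 2 - (-5 + M) = 2 + (5 - M) = 7 - M)
r = 1/3 ≈ 0.33333
X(V) = 10 - V (X(V) = (7 - V) + 3 = 10 - V)
C = -55/3 (C = (1/3 - 2)*11 = -5/3*11 = -55/3 ≈ -18.333)
X(10)*C = (10 - 1*10)*(-55/3) = (10 - 10)*(-55/3) = 0*(-55/3) = 0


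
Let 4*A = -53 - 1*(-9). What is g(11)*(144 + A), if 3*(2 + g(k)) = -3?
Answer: -399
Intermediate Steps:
g(k) = -3 (g(k) = -2 + (1/3)*(-3) = -2 - 1 = -3)
A = -11 (A = (-53 - 1*(-9))/4 = (-53 + 9)/4 = (1/4)*(-44) = -11)
g(11)*(144 + A) = -3*(144 - 11) = -3*133 = -399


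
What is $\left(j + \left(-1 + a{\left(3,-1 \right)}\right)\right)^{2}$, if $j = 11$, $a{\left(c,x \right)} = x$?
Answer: $81$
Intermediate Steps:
$\left(j + \left(-1 + a{\left(3,-1 \right)}\right)\right)^{2} = \left(11 - 2\right)^{2} = 9^{2} = 81$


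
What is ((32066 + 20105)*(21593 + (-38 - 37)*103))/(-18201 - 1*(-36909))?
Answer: 180876857/4677 ≈ 38674.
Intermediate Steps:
((32066 + 20105)*(21593 + (-38 - 37)*103))/(-18201 - 1*(-36909)) = (52171*(21593 - 75*103))/(-18201 + 36909) = (52171*(21593 - 7725))/18708 = (52171*13868)*(1/18708) = 723507428*(1/18708) = 180876857/4677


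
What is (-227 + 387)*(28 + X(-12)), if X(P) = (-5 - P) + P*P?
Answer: 28640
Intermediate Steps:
X(P) = -5 + P² - P (X(P) = (-5 - P) + P² = -5 + P² - P)
(-227 + 387)*(28 + X(-12)) = (-227 + 387)*(28 + (-5 + (-12)² - 1*(-12))) = 160*(28 + (-5 + 144 + 12)) = 160*(28 + 151) = 160*179 = 28640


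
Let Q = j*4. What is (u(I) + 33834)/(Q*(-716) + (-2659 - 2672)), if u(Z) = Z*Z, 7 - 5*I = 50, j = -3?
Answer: 847699/81525 ≈ 10.398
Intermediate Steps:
I = -43/5 (I = 7/5 - 1/5*50 = 7/5 - 10 = -43/5 ≈ -8.6000)
u(Z) = Z**2
Q = -12 (Q = -3*4 = -12)
(u(I) + 33834)/(Q*(-716) + (-2659 - 2672)) = ((-43/5)**2 + 33834)/(-12*(-716) + (-2659 - 2672)) = (1849/25 + 33834)/(8592 - 5331) = (847699/25)/3261 = (847699/25)*(1/3261) = 847699/81525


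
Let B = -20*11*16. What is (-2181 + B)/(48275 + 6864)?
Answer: -5701/55139 ≈ -0.10339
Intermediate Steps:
B = -3520 (B = -220*16 = -3520)
(-2181 + B)/(48275 + 6864) = (-2181 - 3520)/(48275 + 6864) = -5701/55139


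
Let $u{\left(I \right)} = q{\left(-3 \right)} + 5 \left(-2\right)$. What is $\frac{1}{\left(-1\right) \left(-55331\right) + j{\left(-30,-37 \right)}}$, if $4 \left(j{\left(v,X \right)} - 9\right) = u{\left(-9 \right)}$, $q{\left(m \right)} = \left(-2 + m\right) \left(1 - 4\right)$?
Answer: $\frac{4}{221365} \approx 1.807 \cdot 10^{-5}$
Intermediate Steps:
$q{\left(m \right)} = 6 - 3 m$ ($q{\left(m \right)} = \left(-2 + m\right) \left(-3\right) = 6 - 3 m$)
$u{\left(I \right)} = 5$ ($u{\left(I \right)} = \left(6 - -9\right) + 5 \left(-2\right) = \left(6 + 9\right) - 10 = 15 - 10 = 5$)
$j{\left(v,X \right)} = \frac{41}{4}$ ($j{\left(v,X \right)} = 9 + \frac{1}{4} \cdot 5 = 9 + \frac{5}{4} = \frac{41}{4}$)
$\frac{1}{\left(-1\right) \left(-55331\right) + j{\left(-30,-37 \right)}} = \frac{1}{\left(-1\right) \left(-55331\right) + \frac{41}{4}} = \frac{1}{55331 + \frac{41}{4}} = \frac{1}{\frac{221365}{4}} = \frac{4}{221365}$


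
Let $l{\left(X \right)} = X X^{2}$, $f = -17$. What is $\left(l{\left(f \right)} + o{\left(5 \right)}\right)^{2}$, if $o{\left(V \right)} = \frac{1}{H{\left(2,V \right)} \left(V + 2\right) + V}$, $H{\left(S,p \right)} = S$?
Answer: $\frac{8713475716}{361} \approx 2.4137 \cdot 10^{7}$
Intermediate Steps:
$l{\left(X \right)} = X^{3}$
$o{\left(V \right)} = \frac{1}{4 + 3 V}$ ($o{\left(V \right)} = \frac{1}{2 \left(V + 2\right) + V} = \frac{1}{2 \left(2 + V\right) + V} = \frac{1}{\left(4 + 2 V\right) + V} = \frac{1}{4 + 3 V}$)
$\left(l{\left(f \right)} + o{\left(5 \right)}\right)^{2} = \left(\left(-17\right)^{3} + \frac{1}{4 + 3 \cdot 5}\right)^{2} = \left(-4913 + \frac{1}{4 + 15}\right)^{2} = \left(-4913 + \frac{1}{19}\right)^{2} = \left(- \frac{93346}{19}\right)^{2} = \frac{8713475716}{361}$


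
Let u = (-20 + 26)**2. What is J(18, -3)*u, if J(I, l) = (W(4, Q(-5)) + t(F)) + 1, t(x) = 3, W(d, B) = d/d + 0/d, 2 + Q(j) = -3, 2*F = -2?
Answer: 180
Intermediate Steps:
F = -1 (F = (1/2)*(-2) = -1)
Q(j) = -5 (Q(j) = -2 - 3 = -5)
W(d, B) = 1 (W(d, B) = 1 + 0 = 1)
u = 36 (u = 6**2 = 36)
J(I, l) = 5 (J(I, l) = (1 + 3) + 1 = 4 + 1 = 5)
J(18, -3)*u = 5*36 = 180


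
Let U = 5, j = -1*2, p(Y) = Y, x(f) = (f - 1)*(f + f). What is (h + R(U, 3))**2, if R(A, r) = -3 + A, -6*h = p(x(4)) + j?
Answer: 25/9 ≈ 2.7778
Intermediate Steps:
x(f) = 2*f*(-1 + f) (x(f) = (-1 + f)*(2*f) = 2*f*(-1 + f))
j = -2
h = -11/3 (h = -(2*4*(-1 + 4) - 2)/6 = -(2*4*3 - 2)/6 = -(24 - 2)/6 = -1/6*22 = -11/3 ≈ -3.6667)
(h + R(U, 3))**2 = (-11/3 + (-3 + 5))**2 = (-11/3 + 2)**2 = (-5/3)**2 = 25/9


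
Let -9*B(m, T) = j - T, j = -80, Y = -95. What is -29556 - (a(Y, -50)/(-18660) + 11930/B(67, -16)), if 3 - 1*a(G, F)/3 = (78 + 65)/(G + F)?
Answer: -225357071951/7215200 ≈ -31234.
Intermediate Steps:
B(m, T) = 80/9 + T/9 (B(m, T) = -(-80 - T)/9 = 80/9 + T/9)
a(G, F) = 9 - 429/(F + G) (a(G, F) = 9 - 3*(78 + 65)/(G + F) = 9 - 429/(F + G))
-29556 - (a(Y, -50)/(-18660) + 11930/B(67, -16)) = -29556 - ((3*(-143 + 3*(-50) + 3*(-95))/(-50 - 95))/(-18660) + 11930/(80/9 + (1/9)*(-16))) = -29556 - ((3*(-143 - 150 - 285)/(-145))*(-1/18660) + 11930/(80/9 - 16/9)) = -29556 - ((3*(-1/145)*(-578))*(-1/18660) + 11930/(64/9)) = -29556 - ((1734/145)*(-1/18660) + 11930*(9/64)) = -29556 - (-289/450950 + 53685/32) = -29556 - 1*12104620751/7215200 = -29556 - 12104620751/7215200 = -225357071951/7215200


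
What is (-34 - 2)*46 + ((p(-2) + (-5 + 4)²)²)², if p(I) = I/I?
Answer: -1640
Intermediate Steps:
p(I) = 1
(-34 - 2)*46 + ((p(-2) + (-5 + 4)²)²)² = (-34 - 2)*46 + ((1 + (-5 + 4)²)²)² = -36*46 + ((1 + (-1)²)²)² = -1656 + ((1 + 1)²)² = -1656 + (2²)² = -1656 + 4² = -1656 + 16 = -1640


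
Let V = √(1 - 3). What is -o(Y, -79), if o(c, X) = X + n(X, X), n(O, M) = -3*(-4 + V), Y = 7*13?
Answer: 67 + 3*I*√2 ≈ 67.0 + 4.2426*I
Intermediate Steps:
Y = 91
V = I*√2 (V = √(-2) = I*√2 ≈ 1.4142*I)
n(O, M) = 12 - 3*I*√2 (n(O, M) = -3*(-4 + I*√2) = 12 - 3*I*√2)
o(c, X) = 12 + X - 3*I*√2 (o(c, X) = X + (12 - 3*I*√2) = 12 + X - 3*I*√2)
-o(Y, -79) = -(12 - 79 - 3*I*√2) = -(-67 - 3*I*√2) = 67 + 3*I*√2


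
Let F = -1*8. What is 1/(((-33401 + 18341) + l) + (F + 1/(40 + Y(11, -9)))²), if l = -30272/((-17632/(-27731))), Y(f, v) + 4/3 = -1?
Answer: -7035719/440486519283 ≈ -1.5973e-5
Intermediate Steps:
Y(f, v) = -7/3 (Y(f, v) = -4/3 - 1 = -7/3)
F = -8
l = -26233526/551 (l = -30272/((-17632*(-1/27731))) = -30272/17632/27731 = -30272*27731/17632 = -26233526/551 ≈ -47611.)
1/(((-33401 + 18341) + l) + (F + 1/(40 + Y(11, -9)))²) = 1/(((-33401 + 18341) - 26233526/551) + (-8 + 1/(40 - 7/3))²) = 1/((-15060 - 26233526/551) + (-8 + 1/(113/3))²) = 1/(-34531586/551 + (-8 + 3/113)²) = 1/(-34531586/551 + (-901/113)²) = 1/(-34531586/551 + 811801/12769) = 1/(-440486519283/7035719) = -7035719/440486519283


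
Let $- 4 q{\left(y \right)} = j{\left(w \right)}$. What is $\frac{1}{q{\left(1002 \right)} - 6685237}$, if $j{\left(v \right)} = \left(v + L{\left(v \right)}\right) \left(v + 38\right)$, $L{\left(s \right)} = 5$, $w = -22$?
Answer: $- \frac{1}{6685169} \approx -1.4958 \cdot 10^{-7}$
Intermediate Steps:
$j{\left(v \right)} = \left(5 + v\right) \left(38 + v\right)$ ($j{\left(v \right)} = \left(v + 5\right) \left(v + 38\right) = \left(5 + v\right) \left(38 + v\right)$)
$q{\left(y \right)} = 68$ ($q{\left(y \right)} = - \frac{190 + \left(-22\right)^{2} + 43 \left(-22\right)}{4} = - \frac{190 + 484 - 946}{4} = \left(- \frac{1}{4}\right) \left(-272\right) = 68$)
$\frac{1}{q{\left(1002 \right)} - 6685237} = \frac{1}{68 - 6685237} = \frac{1}{-6685169} = - \frac{1}{6685169}$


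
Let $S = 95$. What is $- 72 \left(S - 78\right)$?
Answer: $-1224$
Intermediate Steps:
$- 72 \left(S - 78\right) = - 72 \left(95 - 78\right) = \left(-72\right) 17 = -1224$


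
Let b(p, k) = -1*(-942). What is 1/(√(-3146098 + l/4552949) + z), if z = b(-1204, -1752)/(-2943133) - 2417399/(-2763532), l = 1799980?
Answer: 23942736027948791920027908814892/86143233632655260738070372702512486583 - 66152882439710715269771536*I*√65216541381460071878/947575569959207868118774099727637352413 ≈ 2.7794e-7 - 0.00056379*I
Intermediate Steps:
b(p, k) = 942
z = 7112123523923/8133442225756 (z = 942/(-2943133) - 2417399/(-2763532) = 942*(-1/2943133) - 2417399*(-1/2763532) = -942/2943133 + 2417399/2763532 = 7112123523923/8133442225756 ≈ 0.87443)
1/(√(-3146098 + l/4552949) + z) = 1/(√(-3146098 + 1799980/4552949) + 7112123523923/8133442225756) = 1/(√(-14324021943022/4552949) + 7112123523923/8133442225756) = 1/(I*√65216541381460071878/4552949 + 7112123523923/8133442225756) = 1/(7112123523923/8133442225756 + I*√65216541381460071878/4552949)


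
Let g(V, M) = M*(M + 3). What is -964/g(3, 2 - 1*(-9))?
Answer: -482/77 ≈ -6.2597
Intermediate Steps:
g(V, M) = M*(3 + M)
-964/g(3, 2 - 1*(-9)) = -964*1/((2 - 1*(-9))*(3 + (2 - 1*(-9)))) = -964*1/((2 + 9)*(3 + (2 + 9))) = -964*1/(11*(3 + 11)) = -964/(11*14) = -964/154 = -964*1/154 = -482/77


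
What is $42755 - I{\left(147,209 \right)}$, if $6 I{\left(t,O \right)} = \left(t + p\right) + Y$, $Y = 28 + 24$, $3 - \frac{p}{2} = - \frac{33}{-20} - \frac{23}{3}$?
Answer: $\frac{7689389}{180} \approx 42719.0$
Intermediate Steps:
$p = \frac{541}{30}$ ($p = 6 - 2 \left(- \frac{33}{-20} - \frac{23}{3}\right) = 6 - 2 \left(\left(-33\right) \left(- \frac{1}{20}\right) - \frac{23}{3}\right) = 6 - 2 \left(\frac{33}{20} - \frac{23}{3}\right) = 6 - - \frac{361}{30} = 6 + \frac{361}{30} = \frac{541}{30} \approx 18.033$)
$Y = 52$
$I{\left(t,O \right)} = \frac{2101}{180} + \frac{t}{6}$ ($I{\left(t,O \right)} = \frac{\left(t + \frac{541}{30}\right) + 52}{6} = \frac{\left(\frac{541}{30} + t\right) + 52}{6} = \frac{\frac{2101}{30} + t}{6} = \frac{2101}{180} + \frac{t}{6}$)
$42755 - I{\left(147,209 \right)} = 42755 - \left(\frac{2101}{180} + \frac{1}{6} \cdot 147\right) = 42755 - \left(\frac{2101}{180} + \frac{49}{2}\right) = 42755 - \frac{6511}{180} = \frac{7689389}{180}$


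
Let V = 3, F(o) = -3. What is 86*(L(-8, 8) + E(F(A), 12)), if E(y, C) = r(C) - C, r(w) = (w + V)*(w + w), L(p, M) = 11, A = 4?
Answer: 30874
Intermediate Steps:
r(w) = 2*w*(3 + w) (r(w) = (w + 3)*(w + w) = (3 + w)*(2*w) = 2*w*(3 + w))
E(y, C) = -C + 2*C*(3 + C) (E(y, C) = 2*C*(3 + C) - C = -C + 2*C*(3 + C))
86*(L(-8, 8) + E(F(A), 12)) = 86*(11 + 12*(5 + 2*12)) = 86*(11 + 12*(5 + 24)) = 86*(11 + 12*29) = 86*(11 + 348) = 86*359 = 30874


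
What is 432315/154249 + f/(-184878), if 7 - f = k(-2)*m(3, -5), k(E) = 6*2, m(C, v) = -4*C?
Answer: 79902240971/28517246622 ≈ 2.8019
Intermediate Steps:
k(E) = 12
f = 151 (f = 7 - 12*(-4*3) = 7 - 12*(-12) = 7 - 1*(-144) = 7 + 144 = 151)
432315/154249 + f/(-184878) = 432315/154249 + 151/(-184878) = 432315*(1/154249) + 151*(-1/184878) = 432315/154249 - 151/184878 = 79902240971/28517246622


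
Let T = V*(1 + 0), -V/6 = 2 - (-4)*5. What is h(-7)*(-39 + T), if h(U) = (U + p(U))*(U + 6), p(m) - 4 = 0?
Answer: -513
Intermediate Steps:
p(m) = 4 (p(m) = 4 + 0 = 4)
V = -132 (V = -6*(2 - (-4)*5) = -6*(2 - 1*(-20)) = -6*(2 + 20) = -6*22 = -132)
T = -132 (T = -132*(1 + 0) = -132*1 = -132)
h(U) = (4 + U)*(6 + U) (h(U) = (U + 4)*(U + 6) = (4 + U)*(6 + U))
h(-7)*(-39 + T) = (24 + (-7)² + 10*(-7))*(-39 - 132) = (24 + 49 - 70)*(-171) = 3*(-171) = -513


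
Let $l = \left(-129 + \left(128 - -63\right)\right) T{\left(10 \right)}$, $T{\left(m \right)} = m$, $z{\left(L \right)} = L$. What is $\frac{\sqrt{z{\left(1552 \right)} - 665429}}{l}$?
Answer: $\frac{i \sqrt{663877}}{620} \approx 1.3142 i$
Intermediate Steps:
$l = 620$ ($l = \left(-129 + \left(128 - -63\right)\right) 10 = \left(-129 + \left(128 + 63\right)\right) 10 = \left(-129 + 191\right) 10 = 62 \cdot 10 = 620$)
$\frac{\sqrt{z{\left(1552 \right)} - 665429}}{l} = \frac{\sqrt{1552 - 665429}}{620} = \sqrt{-663877} \cdot \frac{1}{620} = i \sqrt{663877} \cdot \frac{1}{620} = \frac{i \sqrt{663877}}{620}$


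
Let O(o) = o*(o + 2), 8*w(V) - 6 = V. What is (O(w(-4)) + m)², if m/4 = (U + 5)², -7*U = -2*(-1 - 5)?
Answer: 1176284209/614656 ≈ 1913.7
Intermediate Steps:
w(V) = ¾ + V/8
O(o) = o*(2 + o)
U = -12/7 (U = -(-2)*(-1 - 5)/7 = -(-2)*(-6)/7 = -⅐*12 = -12/7 ≈ -1.7143)
m = 2116/49 (m = 4*(-12/7 + 5)² = 4*(23/7)² = 4*(529/49) = 2116/49 ≈ 43.184)
(O(w(-4)) + m)² = ((¾ + (⅛)*(-4))*(2 + (¾ + (⅛)*(-4))) + 2116/49)² = ((¾ - ½)*(2 + (¾ - ½)) + 2116/49)² = ((2 + ¼)/4 + 2116/49)² = ((¼)*(9/4) + 2116/49)² = (9/16 + 2116/49)² = (34297/784)² = 1176284209/614656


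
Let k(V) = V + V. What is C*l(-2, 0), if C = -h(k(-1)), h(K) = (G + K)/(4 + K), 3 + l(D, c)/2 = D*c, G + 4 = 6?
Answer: 0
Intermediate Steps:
G = 2 (G = -4 + 6 = 2)
k(V) = 2*V
l(D, c) = -6 + 2*D*c (l(D, c) = -6 + 2*(D*c) = -6 + 2*D*c)
h(K) = (2 + K)/(4 + K)
C = 0 (C = -(2 + 2*(-1))/(4 + 2*(-1)) = -(2 - 2)/(4 - 2) = -0/2 = -1*0 = 0)
C*l(-2, 0) = 0*(-6 + 2*(-2)*0) = 0*(-6 + 0) = 0*(-6) = 0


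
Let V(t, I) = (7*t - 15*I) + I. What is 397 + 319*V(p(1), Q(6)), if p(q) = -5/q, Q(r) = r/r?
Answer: -15234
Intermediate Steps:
Q(r) = 1
V(t, I) = -14*I + 7*t (V(t, I) = (-15*I + 7*t) + I = -14*I + 7*t)
397 + 319*V(p(1), Q(6)) = 397 + 319*(-14*1 + 7*(-5/1)) = 397 + 319*(-14 + 7*(-5*1)) = 397 + 319*(-14 + 7*(-5)) = 397 + 319*(-14 - 35) = 397 + 319*(-49) = 397 - 15631 = -15234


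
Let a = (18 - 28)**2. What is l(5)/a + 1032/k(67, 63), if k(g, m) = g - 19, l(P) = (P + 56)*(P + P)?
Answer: 138/5 ≈ 27.600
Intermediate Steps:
l(P) = 2*P*(56 + P) (l(P) = (56 + P)*(2*P) = 2*P*(56 + P))
k(g, m) = -19 + g
a = 100 (a = (-10)**2 = 100)
l(5)/a + 1032/k(67, 63) = (2*5*(56 + 5))/100 + 1032/(-19 + 67) = (2*5*61)*(1/100) + 1032/48 = 610*(1/100) + 1032*(1/48) = 61/10 + 43/2 = 138/5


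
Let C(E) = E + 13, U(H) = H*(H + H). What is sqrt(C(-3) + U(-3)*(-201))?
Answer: 2*I*sqrt(902) ≈ 60.067*I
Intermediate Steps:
U(H) = 2*H**2 (U(H) = H*(2*H) = 2*H**2)
C(E) = 13 + E
sqrt(C(-3) + U(-3)*(-201)) = sqrt((13 - 3) + (2*(-3)**2)*(-201)) = sqrt(10 + (2*9)*(-201)) = sqrt(10 + 18*(-201)) = sqrt(10 - 3618) = sqrt(-3608) = 2*I*sqrt(902)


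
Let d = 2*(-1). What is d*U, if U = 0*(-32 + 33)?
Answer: 0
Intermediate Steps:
d = -2
U = 0 (U = 0*1 = 0)
d*U = -2*0 = 0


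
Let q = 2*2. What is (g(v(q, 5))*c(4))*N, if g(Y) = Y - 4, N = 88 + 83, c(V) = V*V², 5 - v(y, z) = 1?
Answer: 0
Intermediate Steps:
q = 4
v(y, z) = 4 (v(y, z) = 5 - 1*1 = 5 - 1 = 4)
c(V) = V³
N = 171
g(Y) = -4 + Y
(g(v(q, 5))*c(4))*N = ((-4 + 4)*4³)*171 = (0*64)*171 = 0*171 = 0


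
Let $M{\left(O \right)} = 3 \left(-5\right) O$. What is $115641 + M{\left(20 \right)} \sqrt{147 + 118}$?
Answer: $115641 - 300 \sqrt{265} \approx 1.1076 \cdot 10^{5}$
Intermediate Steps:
$M{\left(O \right)} = - 15 O$
$115641 + M{\left(20 \right)} \sqrt{147 + 118} = 115641 + \left(-15\right) 20 \sqrt{147 + 118} = 115641 - 300 \sqrt{265}$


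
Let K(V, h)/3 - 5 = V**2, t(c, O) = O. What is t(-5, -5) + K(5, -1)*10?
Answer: 895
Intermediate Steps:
K(V, h) = 15 + 3*V**2
t(-5, -5) + K(5, -1)*10 = -5 + (15 + 3*5**2)*10 = -5 + (15 + 3*25)*10 = -5 + (15 + 75)*10 = -5 + 90*10 = -5 + 900 = 895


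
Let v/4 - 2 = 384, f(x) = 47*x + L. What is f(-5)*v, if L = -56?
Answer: -449304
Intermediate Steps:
f(x) = -56 + 47*x (f(x) = 47*x - 56 = -56 + 47*x)
v = 1544 (v = 8 + 4*384 = 8 + 1536 = 1544)
f(-5)*v = (-56 + 47*(-5))*1544 = (-56 - 235)*1544 = -291*1544 = -449304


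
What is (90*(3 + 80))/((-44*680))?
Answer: -747/2992 ≈ -0.24967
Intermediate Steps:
(90*(3 + 80))/((-44*680)) = (90*83)/(-29920) = 7470*(-1/29920) = -747/2992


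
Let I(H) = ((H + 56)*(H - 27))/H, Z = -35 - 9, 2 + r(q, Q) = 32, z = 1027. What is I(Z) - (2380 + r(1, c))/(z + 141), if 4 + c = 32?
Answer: 111137/6424 ≈ 17.300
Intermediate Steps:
c = 28 (c = -4 + 32 = 28)
r(q, Q) = 30 (r(q, Q) = -2 + 32 = 30)
Z = -44
I(H) = (-27 + H)*(56 + H)/H (I(H) = ((56 + H)*(-27 + H))/H = ((-27 + H)*(56 + H))/H = (-27 + H)*(56 + H)/H)
I(Z) - (2380 + r(1, c))/(z + 141) = (29 - 44 - 1512/(-44)) - (2380 + 30)/(1027 + 141) = (29 - 44 - 1512*(-1/44)) - 2410/1168 = (29 - 44 + 378/11) - 2410/1168 = 213/11 - 1*1205/584 = 213/11 - 1205/584 = 111137/6424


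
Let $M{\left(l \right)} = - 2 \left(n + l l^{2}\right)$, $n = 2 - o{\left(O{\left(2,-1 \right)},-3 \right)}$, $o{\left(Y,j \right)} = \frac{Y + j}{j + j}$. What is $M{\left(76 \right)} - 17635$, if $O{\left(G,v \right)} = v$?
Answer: $- \frac{2686769}{3} \approx -8.9559 \cdot 10^{5}$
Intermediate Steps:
$o{\left(Y,j \right)} = \frac{Y + j}{2 j}$
$n = \frac{4}{3}$ ($n = 2 - \frac{-1 - 3}{2 \left(-3\right)} = 2 - \frac{1}{2} \left(- \frac{1}{3}\right) \left(-4\right) = 2 - \frac{2}{3} = \frac{4}{3} \approx 1.3333$)
$M{\left(l \right)} = - \frac{8}{3} - 2 l^{3}$ ($M{\left(l \right)} = - 2 \left(\frac{4}{3} + l l^{2}\right) = - 2 \left(\frac{4}{3} + l^{3}\right) = - \frac{8}{3} - 2 l^{3}$)
$M{\left(76 \right)} - 17635 = \left(- \frac{8}{3} - 2 \cdot 76^{3}\right) - 17635 = \left(- \frac{8}{3} - 877952\right) - 17635 = - \frac{2633864}{3} - 17635 = - \frac{2686769}{3}$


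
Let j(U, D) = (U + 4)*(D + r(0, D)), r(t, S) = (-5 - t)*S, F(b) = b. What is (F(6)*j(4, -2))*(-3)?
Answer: -1152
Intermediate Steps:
r(t, S) = S*(-5 - t)
j(U, D) = -4*D*(4 + U) (j(U, D) = (U + 4)*(D - D*(5 + 0)) = (4 + U)*(D - 1*D*5) = (4 + U)*(D - 5*D) = (4 + U)*(-4*D) = -4*D*(4 + U))
(F(6)*j(4, -2))*(-3) = (6*(4*(-2)*(-4 - 1*4)))*(-3) = (6*(4*(-2)*(-4 - 4)))*(-3) = (6*(4*(-2)*(-8)))*(-3) = (6*64)*(-3) = 384*(-3) = -1152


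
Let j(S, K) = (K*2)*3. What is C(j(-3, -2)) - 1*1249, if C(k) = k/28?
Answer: -8746/7 ≈ -1249.4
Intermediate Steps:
j(S, K) = 6*K (j(S, K) = (2*K)*3 = 6*K)
C(k) = k/28 (C(k) = k*(1/28) = k/28)
C(j(-3, -2)) - 1*1249 = (6*(-2))/28 - 1*1249 = (1/28)*(-12) - 1249 = -3/7 - 1249 = -8746/7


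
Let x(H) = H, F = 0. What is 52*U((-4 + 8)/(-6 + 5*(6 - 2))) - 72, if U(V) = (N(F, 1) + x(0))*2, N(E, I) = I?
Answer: 32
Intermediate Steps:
U(V) = 2 (U(V) = (1 + 0)*2 = 1*2 = 2)
52*U((-4 + 8)/(-6 + 5*(6 - 2))) - 72 = 52*2 - 72 = 104 - 72 = 32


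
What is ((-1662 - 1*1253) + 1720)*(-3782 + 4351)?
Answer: -679955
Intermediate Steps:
((-1662 - 1*1253) + 1720)*(-3782 + 4351) = ((-1662 - 1253) + 1720)*569 = (-2915 + 1720)*569 = -1195*569 = -679955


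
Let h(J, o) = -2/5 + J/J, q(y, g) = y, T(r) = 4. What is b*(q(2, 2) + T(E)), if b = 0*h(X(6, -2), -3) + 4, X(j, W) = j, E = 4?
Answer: 24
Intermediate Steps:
h(J, o) = 3/5 (h(J, o) = -2*1/5 + 1 = -2/5 + 1 = 3/5)
b = 4 (b = 0*(3/5) + 4 = 0 + 4 = 4)
b*(q(2, 2) + T(E)) = 4*(2 + 4) = 4*6 = 24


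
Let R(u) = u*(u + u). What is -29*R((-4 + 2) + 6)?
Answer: -928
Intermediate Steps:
R(u) = 2*u**2 (R(u) = u*(2*u) = 2*u**2)
-29*R((-4 + 2) + 6) = -58*((-4 + 2) + 6)**2 = -58*(-2 + 6)**2 = -58*4**2 = -58*16 = -29*32 = -928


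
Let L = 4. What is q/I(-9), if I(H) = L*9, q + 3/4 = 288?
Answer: 383/48 ≈ 7.9792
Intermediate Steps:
q = 1149/4 (q = -¾ + 288 = 1149/4 ≈ 287.25)
I(H) = 36 (I(H) = 4*9 = 36)
q/I(-9) = (1149/4)/36 = (1149/4)*(1/36) = 383/48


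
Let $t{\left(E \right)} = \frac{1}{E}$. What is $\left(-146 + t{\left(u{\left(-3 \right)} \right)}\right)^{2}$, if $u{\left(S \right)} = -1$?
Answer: $21609$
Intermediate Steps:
$\left(-146 + t{\left(u{\left(-3 \right)} \right)}\right)^{2} = \left(-146 + \frac{1}{-1}\right)^{2} = \left(-146 - 1\right)^{2} = \left(-147\right)^{2} = 21609$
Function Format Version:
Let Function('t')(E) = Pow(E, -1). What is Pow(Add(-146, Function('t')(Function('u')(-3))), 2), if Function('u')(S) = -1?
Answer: 21609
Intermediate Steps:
Pow(Add(-146, Function('t')(Function('u')(-3))), 2) = Pow(Add(-146, Pow(-1, -1)), 2) = Pow(Add(-146, -1), 2) = Pow(-147, 2) = 21609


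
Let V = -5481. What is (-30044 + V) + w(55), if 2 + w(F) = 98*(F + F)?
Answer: -24747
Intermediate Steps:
w(F) = -2 + 196*F (w(F) = -2 + 98*(F + F) = -2 + 98*(2*F) = -2 + 196*F)
(-30044 + V) + w(55) = (-30044 - 5481) + (-2 + 196*55) = -35525 + (-2 + 10780) = -35525 + 10778 = -24747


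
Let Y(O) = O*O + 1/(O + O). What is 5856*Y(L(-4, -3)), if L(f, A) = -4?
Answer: 92964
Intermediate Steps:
Y(O) = O² + 1/(2*O)
5856*Y(L(-4, -3)) = 5856*((½ + (-4)³)/(-4)) = 5856*(-(½ - 64)/4) = 5856*(-¼*(-127/2)) = 5856*(127/8) = 92964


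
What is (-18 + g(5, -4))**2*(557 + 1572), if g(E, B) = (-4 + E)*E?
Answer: 359801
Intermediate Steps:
g(E, B) = E*(-4 + E)
(-18 + g(5, -4))**2*(557 + 1572) = (-18 + 5*(-4 + 5))**2*(557 + 1572) = (-18 + 5*1)**2*2129 = (-18 + 5)**2*2129 = (-13)**2*2129 = 169*2129 = 359801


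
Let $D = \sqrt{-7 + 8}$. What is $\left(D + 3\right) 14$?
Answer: $56$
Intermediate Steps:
$D = 1$ ($D = \sqrt{1} = 1$)
$\left(D + 3\right) 14 = \left(1 + 3\right) 14 = 4 \cdot 14 = 56$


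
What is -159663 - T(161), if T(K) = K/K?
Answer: -159664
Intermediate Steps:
T(K) = 1
-159663 - T(161) = -159663 - 1*1 = -159663 - 1 = -159664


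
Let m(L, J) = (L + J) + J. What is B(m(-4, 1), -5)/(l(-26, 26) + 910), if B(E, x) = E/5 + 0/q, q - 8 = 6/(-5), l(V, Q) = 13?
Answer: -2/4615 ≈ -0.00043337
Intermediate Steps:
m(L, J) = L + 2*J (m(L, J) = (J + L) + J = L + 2*J)
q = 34/5 (q = 8 + 6/(-5) = 8 + 6*(-⅕) = 8 - 6/5 = 34/5 ≈ 6.8000)
B(E, x) = E/5 (B(E, x) = E/5 + 0/(34/5) = E*(⅕) + 0*(5/34) = E/5 + 0 = E/5)
B(m(-4, 1), -5)/(l(-26, 26) + 910) = ((-4 + 2*1)/5)/(13 + 910) = ((-4 + 2)/5)/923 = ((⅕)*(-2))/923 = (1/923)*(-⅖) = -2/4615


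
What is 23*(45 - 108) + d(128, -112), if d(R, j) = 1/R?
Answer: -185471/128 ≈ -1449.0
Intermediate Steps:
23*(45 - 108) + d(128, -112) = 23*(45 - 108) + 1/128 = 23*(-63) + 1/128 = -1449 + 1/128 = -185471/128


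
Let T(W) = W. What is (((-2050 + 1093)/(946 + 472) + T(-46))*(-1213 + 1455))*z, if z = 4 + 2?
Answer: -48050310/709 ≈ -67772.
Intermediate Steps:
z = 6
(((-2050 + 1093)/(946 + 472) + T(-46))*(-1213 + 1455))*z = (((-2050 + 1093)/(946 + 472) - 46)*(-1213 + 1455))*6 = ((-957/1418 - 46)*242)*6 = -66185/1418*242*6 = -8008385/709*6 = -48050310/709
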